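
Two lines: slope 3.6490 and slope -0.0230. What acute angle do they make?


m1-m2 = 3.672
1+m1*m2 = 0.916073
tan(theta) = |3.672/0.916073| = 4.008414
theta = arctan(|3.672/0.916073|) = 75.9921 degrees (acute angle)

75.9921 degrees


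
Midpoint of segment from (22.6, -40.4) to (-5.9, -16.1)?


Mx = (22.6 - 5.9)/2 = 16.7/2 = 8.3500
My = (-40.4 - 16.1)/2 = -56.5/2 = -28.2500

(8.3500, -28.2500)


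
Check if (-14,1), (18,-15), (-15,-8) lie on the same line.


-14*(-15+ 8) + 18*(-8-1) - 15*(1+ 15)
= 98 - 162 - 240 = -304

No, not collinear (determinant = -304)


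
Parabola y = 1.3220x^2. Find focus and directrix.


a = 1.3220
1/(4a) = 0.1891
Focus = (0, 0.1891)
Directrix: y = -0.1891

Focus = (0, 0.1891), Directrix: y = -0.1891


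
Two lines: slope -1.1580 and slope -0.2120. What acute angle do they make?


m1-m2 = -0.946
1+m1*m2 = 1.245496
tan(theta) = |-0.946/1.245496| = 0.759537
theta = arctan(|-0.946/1.245496|) = 37.2180 degrees (acute angle)

37.2180 degrees


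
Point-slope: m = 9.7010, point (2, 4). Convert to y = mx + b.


y - 4 = 9.7010(x - 2)
y = 9.7010x + 4 - 9.7010*2
y = 9.7010x - 15.4020

y = 9.7010x - 15.4020


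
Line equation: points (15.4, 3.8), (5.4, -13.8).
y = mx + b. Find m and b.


m = (-17.6)/(-10.0) = 1.7600
b = y1 - m*x1 = 3.8 - (-17.6*15.4)/(-10.0) = 3.8 - 27.1040 = -23.3040

y = 1.7600x - 23.3040


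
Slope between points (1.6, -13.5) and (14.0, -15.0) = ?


dy = -15.0 + 13.5 = -1.5
dx = 14.0 - 1.6 = 12.4
m = -1.5/12.4 = -0.1210

m = -0.1210


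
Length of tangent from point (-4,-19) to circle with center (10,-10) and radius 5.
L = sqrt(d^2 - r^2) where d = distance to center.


d = sqrt((-4-10)^2 + (-19+ 10)^2) = sqrt(196+81) = 16.6433
L = sqrt(277.0000 - 25) = sqrt(252.0000) = 15.8745

15.8745


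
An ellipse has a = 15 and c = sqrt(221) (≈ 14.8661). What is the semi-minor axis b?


b^2 = 15^2 - (sqrt(221))^2 = 225 - 221 = 4
b = sqrt(4) = 2

b = 2


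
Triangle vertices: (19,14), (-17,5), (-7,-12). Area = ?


19*(5+ 12) = 323
-17*(-12-14) = 442
-7*(14-5) = -63
sum = 702
Area = |702|/2 = 351.0000

351.0000 sq units


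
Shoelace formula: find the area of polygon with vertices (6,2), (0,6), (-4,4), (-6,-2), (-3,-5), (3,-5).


sum(xi*y_{i+1}) = 6*6 + 0*4 - 4*(-2) - 6*(-5) - 3*(-5) + 3*2 = 95
sum(yi*x_{i+1}) = 2*0 + 6*(-4) + 4*(-6) - 2*(-3) - 5*3 - 5*6 = -87
Area = |95 + 87|/2 = 182/2 = 91.0000

91.0000 sq units


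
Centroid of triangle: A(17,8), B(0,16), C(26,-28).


Gx = (17+0+26)/3 = 43/3 = 14.3333
Gy = (8+16- 28)/3 = -4/3 = -1.3333

G = (14.3333, -1.3333)


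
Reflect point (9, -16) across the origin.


Reflection rule for origin: (-x, -y)
(9, -16) -> (-9, 16)

(-9, 16)


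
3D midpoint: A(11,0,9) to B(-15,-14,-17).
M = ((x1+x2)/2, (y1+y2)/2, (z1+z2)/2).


Mx = (11- 15)/2 = -2.0000
My = (0- 14)/2 = -7.0000
Mz = (9- 17)/2 = -4.0000

M = (-2.0000, -7.0000, -4.0000)


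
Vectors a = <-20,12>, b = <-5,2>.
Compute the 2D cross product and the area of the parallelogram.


cross = -20*2 - 12*(-5) = -40 + 60 = 20
Parallelogram area = |20| = 20

cross = 20, parallelogram area = 20


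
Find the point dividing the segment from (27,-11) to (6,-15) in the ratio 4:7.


Px = (4*6 + 7*27)/11 = 213/11 = 19.3636
Py = (4*(-15) + 7*(-11))/11 = -137/11 = -12.4545

P = (19.3636, -12.4545)


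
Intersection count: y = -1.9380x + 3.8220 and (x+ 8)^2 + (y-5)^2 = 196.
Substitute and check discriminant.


Substitute y = -1.9380x + 3.8220: (x+ 8)^2 + (-1.9380x+3.8220-5)^2 = 196
Expand to Ax^2 + Bx + C = 0, where b-k = -1.178
A = 1+m^2 = 4.755844
B = 2(m(b-k) - h) = 2(-1.9380*(-1.178) + 8) = 20.565928
C = h^2 + (b-k)^2 - r^2 = 64 + 1.387684 - 196 = -130.612316
disc = B^2-4AC = 422.9574 + 2484.6872 = 2907.6446
disc > 0

2 intersection points


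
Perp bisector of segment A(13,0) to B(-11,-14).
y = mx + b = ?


Midpoint = (1, -7)
Slope of AB = dy/dx = -14/(-24) = 0.5833
Perp slope = -dx/dy = -24/14 = -1.7143
b = My - (perp slope)*Mx = -7 + (-24*1)/(-14) = -7 + 1.7143 = -5.2857

y = -1.7143x - 5.2857


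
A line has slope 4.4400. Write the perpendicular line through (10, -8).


Perpendicular slope = -1/m1 = -1/4.4400 = -0.2252
b2 = y0 - m2*x0 = -8 + 10/4.4400 = -8 + 2.2523 = -5.7477

y = -0.2252x - 5.7477


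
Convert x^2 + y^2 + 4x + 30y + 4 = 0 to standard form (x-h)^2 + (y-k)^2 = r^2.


h = -D/2 = -4/2 = -2
k = -E/2 = -30/2 = -15
r^2 = h^2 + k^2 - F = 4 + 225 - 4 = 225
r = 15

Center (-2, -15), radius = 15


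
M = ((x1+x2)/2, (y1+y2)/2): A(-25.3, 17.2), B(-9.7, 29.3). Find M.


Mx = (-25.3 - 9.7)/2 = -35.0/2 = -17.5000
My = (17.2 + 29.3)/2 = 46.5/2 = 23.2500

(-17.5000, 23.2500)


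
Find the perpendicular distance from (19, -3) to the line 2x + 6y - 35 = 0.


|2*19 + 6*(-3) - 35| = |-15| = 15
sqrt(4 + 36) = sqrt(40) = 6.3246
d = 15/sqrt(40) = 2.3717

2.3717


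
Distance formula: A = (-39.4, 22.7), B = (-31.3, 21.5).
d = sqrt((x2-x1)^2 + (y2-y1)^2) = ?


dx = -31.3 + 39.4 = 8.1
dy = 21.5 - 22.7 = -1.2
d = sqrt(65.61 + 1.44) = sqrt(67.05) = 8.1884

8.1884


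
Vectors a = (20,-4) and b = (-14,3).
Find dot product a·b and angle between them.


a·b = 20*(-14) - 4*3 = -280 - 12 = -292
|a| = sqrt(400+16) = 20.3961
|b| = sqrt(196+9) = 14.3178
cos(theta) = -292/(sqrt(416)*sqrt(205)) = -292/sqrt(85280) = -0.999906
theta = arccos(-292/sqrt(85280)) = 179.2152 degrees

a·b = -292, theta = 179.2152 deg


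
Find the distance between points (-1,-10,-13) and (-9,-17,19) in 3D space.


dx=-8, dy=-7, dz=32
d = sqrt(64+49+1024) = sqrt(1137) = 33.7194

33.7194


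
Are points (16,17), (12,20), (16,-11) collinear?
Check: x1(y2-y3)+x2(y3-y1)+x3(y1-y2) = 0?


16*(20+ 11) + 12*(-11-17) + 16*(17-20)
= 496 - 336 - 48 = 112

No, not collinear (determinant = 112)


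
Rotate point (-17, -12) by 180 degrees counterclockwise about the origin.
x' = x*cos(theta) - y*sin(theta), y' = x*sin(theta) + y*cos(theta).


cos(180) = -1, sin(180) = 0
x' = -17*(-1) + 12*0 = 17
y' = -17*0 - 12*(-1) = 12

(17, 12)


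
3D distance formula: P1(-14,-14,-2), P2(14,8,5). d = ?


dx=28, dy=22, dz=7
d = sqrt(784+484+49) = sqrt(1317) = 36.2905

36.2905


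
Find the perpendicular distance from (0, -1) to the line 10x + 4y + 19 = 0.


|10*0 + 4*(-1) + 19| = |15| = 15
sqrt(100 + 16) = sqrt(116) = 10.7703
d = 15/sqrt(116) = 1.3927

1.3927


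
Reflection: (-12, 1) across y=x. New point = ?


Reflection rule for y=x: (y, x)
(-12, 1) -> (1, -12)

(1, -12)


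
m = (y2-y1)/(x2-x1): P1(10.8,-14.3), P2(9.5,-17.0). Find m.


dy = -17.0 + 14.3 = -2.7
dx = 9.5 - 10.8 = -1.3
m = -2.7/(-1.3) = 2.0769

m = 2.0769


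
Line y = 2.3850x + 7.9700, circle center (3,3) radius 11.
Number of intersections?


Substitute y = 2.3850x + 7.9700: (x-3)^2 + (2.3850x+7.9700-3)^2 = 121
Expand to Ax^2 + Bx + C = 0, where b-k = 4.97
A = 1+m^2 = 6.688225
B = 2(m(b-k) - h) = 2(2.3850*4.97 - 3) = 17.7069
C = h^2 + (b-k)^2 - r^2 = 9 + 24.7009 - 121 = -87.2991
disc = B^2-4AC = 313.5343 + 2335.5041 = 2649.0384
disc > 0

2 intersection points


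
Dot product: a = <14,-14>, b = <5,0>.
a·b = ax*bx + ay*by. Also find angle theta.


a·b = 14*5 - 14*0 = 70 + 0 = 70
|a| = sqrt(196+196) = 19.7990
|b| = sqrt(25+0) = 5.0000
cos(theta) = 70/(sqrt(392)*sqrt(25)) = 70/sqrt(9800) = 0.707107
theta = arccos(70/sqrt(9800)) = 45.0000 degrees

a·b = 70, theta = 45.0000 deg


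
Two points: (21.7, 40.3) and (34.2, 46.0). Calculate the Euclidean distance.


dx = 34.2 - 21.7 = 12.5
dy = 46.0 - 40.3 = 5.7
d = sqrt(156.25 + 32.49) = sqrt(188.74) = 13.7383

13.7383


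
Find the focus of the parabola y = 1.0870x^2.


a = 1.0870
4a = 4.3480
focus = (0, 1/4.3480) = (0, 0.2300)

Focus = (0, 0.2300)


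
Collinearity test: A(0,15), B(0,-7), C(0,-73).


0*(-7+ 73) + 0*(-73-15) + 0*(15+ 7)
= 0 + 0 + 0 = 0

Yes, collinear (determinant = 0)


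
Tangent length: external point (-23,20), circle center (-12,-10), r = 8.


d = sqrt((-23+ 12)^2 + (20+ 10)^2) = sqrt(121+900) = 31.9531
L = sqrt(1021.0000 - 64) = sqrt(957.0000) = 30.9354

30.9354


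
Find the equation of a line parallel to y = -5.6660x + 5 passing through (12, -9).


Parallel lines have equal slopes.
m2 = -5.6660
b2 = -9 + 5.6660*12 = 58.9920

y = -5.6660x + 58.9920


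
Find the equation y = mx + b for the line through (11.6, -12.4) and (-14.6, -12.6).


m = (-0.2)/(-26.2) = 0.0076
b = y1 - m*x1 = -12.4 - (-0.2*11.6)/(-26.2) = -12.4 - 0.0885 = -12.4885

y = 0.0076x - 12.4885


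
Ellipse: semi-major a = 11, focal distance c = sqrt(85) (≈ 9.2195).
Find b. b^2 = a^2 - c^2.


b^2 = 11^2 - (sqrt(85))^2 = 121 - 85 = 36
b = sqrt(36) = 6

b = 6


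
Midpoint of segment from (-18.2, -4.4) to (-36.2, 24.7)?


Mx = (-18.2 - 36.2)/2 = -54.4/2 = -27.2000
My = (-4.4 + 24.7)/2 = 20.3/2 = 10.1500

(-27.2000, 10.1500)


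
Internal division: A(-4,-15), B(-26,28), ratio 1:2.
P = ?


Px = (1*(-26) + 2*(-4))/3 = -34/3 = -11.3333
Py = (1*28 + 2*(-15))/3 = -2/3 = -0.6667

P = (-11.3333, -0.6667)


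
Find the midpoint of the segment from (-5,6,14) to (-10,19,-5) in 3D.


Mx = (-5- 10)/2 = -7.5000
My = (6+19)/2 = 12.5000
Mz = (14- 5)/2 = 4.5000

M = (-7.5000, 12.5000, 4.5000)


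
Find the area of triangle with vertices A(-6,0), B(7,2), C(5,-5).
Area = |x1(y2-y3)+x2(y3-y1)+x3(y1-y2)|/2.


-6*(2+ 5) = -42
7*(-5-0) = -35
5*(0-2) = -10
sum = -87
Area = |-87|/2 = 43.5000

43.5000 sq units


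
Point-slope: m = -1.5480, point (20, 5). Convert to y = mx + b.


y - 5 = -1.5480(x - 20)
y = -1.5480x + 5 + 1.5480*20
y = -1.5480x + 35.9600

y = -1.5480x + 35.9600


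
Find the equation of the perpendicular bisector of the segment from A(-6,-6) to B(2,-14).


Midpoint = (-2, -10)
Slope of AB = dy/dx = -8/8 = -1.0000
Perp slope = -dx/dy = 8/8 = 1.0000
b = My - (perp slope)*Mx = -10 + (8*(-2))/(-8) = -10 + 2.0000 = -8.0000

y = 1.0000x - 8.0000


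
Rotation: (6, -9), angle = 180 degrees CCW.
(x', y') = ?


cos(180) = -1, sin(180) = 0
x' = 6*(-1) + 9*0 = -6
y' = 6*0 - 9*(-1) = 9

(-6, 9)


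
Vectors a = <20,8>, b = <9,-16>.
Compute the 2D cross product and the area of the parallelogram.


cross = 20*(-16) - 8*9 = -320 - 72 = -392
Parallelogram area = |-392| = 392

cross = -392, parallelogram area = 392


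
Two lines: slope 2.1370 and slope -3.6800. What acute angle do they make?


m1-m2 = 5.817
1+m1*m2 = -6.86416
tan(theta) = |5.817/(-6.86416)| = 0.847445
theta = arctan(|5.817/(-6.86416)|) = 40.2795 degrees (acute angle)

40.2795 degrees


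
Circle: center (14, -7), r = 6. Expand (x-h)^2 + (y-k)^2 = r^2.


(x-14)^2 + (y+ 7)^2 = 6^2
D = -2h = -28, E = -2k = 14
F = h^2+k^2-r^2 = 196+49-36 = 209

x^2 + y^2 - 28x + 14y + 209 = 0


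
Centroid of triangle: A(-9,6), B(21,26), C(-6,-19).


Gx = (-9+21- 6)/3 = 6/3 = 2.0000
Gy = (6+26- 19)/3 = 13/3 = 4.3333

G = (2.0000, 4.3333)


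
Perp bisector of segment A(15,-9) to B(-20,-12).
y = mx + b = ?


Midpoint = (-2.5, -10.5)
Slope of AB = dy/dx = -3/(-35) = 0.0857
Perp slope = -dx/dy = -35/3 = -11.6667
b = My - (perp slope)*Mx = -10.5 + (-35*(-2.5))/(-3) = -10.5 - 29.1667 = -39.6667

y = -11.6667x - 39.6667


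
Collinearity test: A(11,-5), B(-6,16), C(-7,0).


11*(16-0) - 6*(0+ 5) - 7*(-5-16)
= 176 - 30 + 147 = 293

No, not collinear (determinant = 293)


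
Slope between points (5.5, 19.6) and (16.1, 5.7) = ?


dy = 5.7 - 19.6 = -13.9
dx = 16.1 - 5.5 = 10.6
m = -13.9/10.6 = -1.3113

m = -1.3113


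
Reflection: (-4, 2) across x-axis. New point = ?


Reflection rule for x-axis: (x, -y)
(-4, 2) -> (-4, -2)

(-4, -2)


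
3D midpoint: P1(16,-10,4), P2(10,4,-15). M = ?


Mx = (16+10)/2 = 13.0000
My = (-10+4)/2 = -3.0000
Mz = (4- 15)/2 = -5.5000

M = (13.0000, -3.0000, -5.5000)


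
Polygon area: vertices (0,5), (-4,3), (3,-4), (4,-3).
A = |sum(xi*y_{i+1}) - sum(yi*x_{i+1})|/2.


sum(xi*y_{i+1}) = 0*3 - 4*(-4) + 3*(-3) + 4*5 = 27
sum(yi*x_{i+1}) = 5*(-4) + 3*3 - 4*4 - 3*0 = -27
Area = |27 + 27|/2 = 54/2 = 27.0000

27.0000 sq units


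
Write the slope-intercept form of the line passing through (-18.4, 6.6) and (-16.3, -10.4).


m = (-17.0)/(2.1) = -8.0952
b = y1 - m*x1 = 6.6 - (-17.0*(-18.4))/(2.1) = 6.6 - 148.9524 = -142.3524

y = -8.0952x - 142.3524


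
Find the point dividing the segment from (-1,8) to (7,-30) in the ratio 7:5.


Px = (7*7 + 5*(-1))/12 = 44/12 = 3.6667
Py = (7*(-30) + 5*8)/12 = -170/12 = -14.1667

P = (3.6667, -14.1667)


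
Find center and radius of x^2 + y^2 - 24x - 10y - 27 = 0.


h = -D/2 = 24/2 = 12
k = -E/2 = 10/2 = 5
r^2 = h^2 + k^2 - F = 144 + 25 + 27 = 196
r = 14

Center (12, 5), radius = 14


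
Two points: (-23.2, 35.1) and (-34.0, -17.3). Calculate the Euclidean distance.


dx = -34.0 + 23.2 = -10.8
dy = -17.3 - 35.1 = -52.4
d = sqrt(116.64 + 2745.76) = sqrt(2862.4) = 53.5014

53.5014


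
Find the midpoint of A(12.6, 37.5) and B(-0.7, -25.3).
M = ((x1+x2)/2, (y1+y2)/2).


Mx = (12.6 - 0.7)/2 = 11.9/2 = 5.9500
My = (37.5 - 25.3)/2 = 12.2/2 = 6.1000

(5.9500, 6.1000)


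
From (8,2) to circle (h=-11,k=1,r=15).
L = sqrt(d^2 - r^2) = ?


d = sqrt((8+ 11)^2 + (2-1)^2) = sqrt(361+1) = 19.0263
L = sqrt(362.0000 - 225) = sqrt(137.0000) = 11.7047

11.7047


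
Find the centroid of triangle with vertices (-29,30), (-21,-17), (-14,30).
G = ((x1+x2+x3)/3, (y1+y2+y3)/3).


Gx = (-29- 21- 14)/3 = -64/3 = -21.3333
Gy = (30- 17+30)/3 = 43/3 = 14.3333

G = (-21.3333, 14.3333)


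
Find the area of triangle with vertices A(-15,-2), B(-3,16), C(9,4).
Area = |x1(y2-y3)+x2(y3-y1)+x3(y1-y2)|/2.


-15*(16-4) = -180
-3*(4+ 2) = -18
9*(-2-16) = -162
sum = -360
Area = |-360|/2 = 180.0000

180.0000 sq units


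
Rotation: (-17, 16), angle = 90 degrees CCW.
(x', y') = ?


cos(90) = 0, sin(90) = 1
x' = -17*0 - 16*1 = -16
y' = -17*1 + 16*0 = -17

(-16, -17)


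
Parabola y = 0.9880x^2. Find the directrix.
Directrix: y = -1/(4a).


a = 0.9880
1/(4a) = 0.2530
directrix: y = -0.2530 = -0.2530

y = -0.2530


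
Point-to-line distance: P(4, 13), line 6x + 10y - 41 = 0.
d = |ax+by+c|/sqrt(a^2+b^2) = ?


|6*4 + 10*13 - 41| = |113| = 113
sqrt(36 + 100) = sqrt(136) = 11.6619
d = 113/sqrt(136) = 9.6897

9.6897


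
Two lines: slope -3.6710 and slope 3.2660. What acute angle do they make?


m1-m2 = -6.937
1+m1*m2 = -10.989486
tan(theta) = |-6.937/(-10.989486)| = 0.631240
theta = arctan(|-6.937/(-10.989486)|) = 32.2617 degrees (acute angle)

32.2617 degrees


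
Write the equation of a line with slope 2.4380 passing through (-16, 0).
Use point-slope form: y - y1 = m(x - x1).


y - 0 = 2.4380(x + 16)
y = 2.4380x + 0 - 2.4380*(-16)
y = 2.4380x + 39.0080

y = 2.4380x + 39.0080


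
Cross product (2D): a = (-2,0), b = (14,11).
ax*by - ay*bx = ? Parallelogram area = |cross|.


cross = -2*11 - 0*14 = -22 - 0 = -22
Parallelogram area = |-22| = 22

cross = -22, parallelogram area = 22


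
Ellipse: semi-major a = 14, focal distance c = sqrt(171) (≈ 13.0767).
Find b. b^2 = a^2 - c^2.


b^2 = 14^2 - (sqrt(171))^2 = 196 - 171 = 25
b = sqrt(25) = 5

b = 5


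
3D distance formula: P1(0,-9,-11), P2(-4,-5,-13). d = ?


dx=-4, dy=4, dz=-2
d = sqrt(16+16+4) = sqrt(36) = 6.0000

6.0000


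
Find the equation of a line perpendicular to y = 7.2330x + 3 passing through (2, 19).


Perpendicular slope = -1/m1 = -1/7.2330 = -0.1383
b2 = y0 - m2*x0 = 19 + 2/7.2330 = 19 + 0.2765 = 19.2765

y = -0.1383x + 19.2765


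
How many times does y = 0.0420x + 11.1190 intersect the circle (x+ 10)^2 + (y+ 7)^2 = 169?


Substitute y = 0.0420x + 11.1190: (x+ 10)^2 + (0.0420x+11.1190+ 7)^2 = 169
Expand to Ax^2 + Bx + C = 0, where b-k = 18.119
A = 1+m^2 = 1.001764
B = 2(m(b-k) - h) = 2(0.0420*18.119 + 10) = 21.521996
C = h^2 + (b-k)^2 - r^2 = 100 + 328.298161 - 169 = 259.298161
disc = B^2-4AC = 463.1963 - 1039.0223 = -575.8260
disc < 0

0 intersection points


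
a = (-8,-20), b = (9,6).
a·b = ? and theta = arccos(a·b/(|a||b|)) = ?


a·b = -8*9 - 20*6 = -72 - 120 = -192
|a| = sqrt(64+400) = 21.5407
|b| = sqrt(81+36) = 10.8167
cos(theta) = -192/(sqrt(464)*sqrt(117)) = -192/sqrt(54288) = -0.824042
theta = arccos(-192/sqrt(54288)) = 145.4915 degrees

a·b = -192, theta = 145.4915 deg


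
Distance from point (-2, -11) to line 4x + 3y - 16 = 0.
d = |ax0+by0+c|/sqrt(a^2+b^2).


|4*(-2) + 3*(-11) - 16| = |-57| = 57
sqrt(16 + 9) = sqrt(25) = 5.0000
d = 57/sqrt(25) = 11.4000

11.4000


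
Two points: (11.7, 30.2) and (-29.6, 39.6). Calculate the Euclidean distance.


dx = -29.6 - 11.7 = -41.3
dy = 39.6 - 30.2 = 9.4
d = sqrt(1705.69 + 88.36) = sqrt(1794.05) = 42.3562

42.3562


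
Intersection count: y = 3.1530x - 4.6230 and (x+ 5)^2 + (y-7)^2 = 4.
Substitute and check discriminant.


Substitute y = 3.1530x - 4.6230: (x+ 5)^2 + (3.1530x- 4.6230-7)^2 = 4
Expand to Ax^2 + Bx + C = 0, where b-k = -11.623
A = 1+m^2 = 10.941409
B = 2(m(b-k) - h) = 2(3.1530*(-11.623) + 5) = -63.294638
C = h^2 + (b-k)^2 - r^2 = 25 + 135.094129 - 4 = 156.094129
disc = B^2-4AC = 4006.2112 - 6831.5588 = -2825.3476
disc < 0

0 intersection points


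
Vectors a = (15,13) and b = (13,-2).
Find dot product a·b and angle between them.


a·b = 15*13 + 13*(-2) = 195 - 26 = 169
|a| = sqrt(225+169) = 19.8494
|b| = sqrt(169+4) = 13.1529
cos(theta) = 169/(sqrt(394)*sqrt(173)) = 169/sqrt(68162) = 0.647315
theta = arccos(169/sqrt(68162)) = 49.6605 degrees

a·b = 169, theta = 49.6605 deg


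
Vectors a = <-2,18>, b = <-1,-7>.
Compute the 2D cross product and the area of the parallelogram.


cross = -2*(-7) - 18*(-1) = 14 + 18 = 32
Parallelogram area = |32| = 32

cross = 32, parallelogram area = 32


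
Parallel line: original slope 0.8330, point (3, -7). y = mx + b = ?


Parallel lines have equal slopes.
m2 = 0.8330
b2 = -7 - 0.8330*3 = -9.4990

y = 0.8330x - 9.4990


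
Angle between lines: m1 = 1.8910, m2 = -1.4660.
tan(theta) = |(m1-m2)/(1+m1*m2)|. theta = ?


m1-m2 = 3.357
1+m1*m2 = -1.772206
tan(theta) = |3.357/(-1.772206)| = 1.894249
theta = arctan(|3.357/(-1.772206)|) = 62.1698 degrees (acute angle)

62.1698 degrees


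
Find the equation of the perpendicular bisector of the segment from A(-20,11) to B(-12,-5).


Midpoint = (-16, 3)
Slope of AB = dy/dx = -16/8 = -2.0000
Perp slope = -dx/dy = 8/16 = 0.5000
b = My - (perp slope)*Mx = 3 + (8*(-16))/(-16) = 3 + 8.0000 = 11.0000

y = 0.5000x + 11.0000


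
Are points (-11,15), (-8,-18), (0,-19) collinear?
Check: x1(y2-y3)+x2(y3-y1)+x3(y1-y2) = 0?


-11*(-18+ 19) - 8*(-19-15) + 0*(15+ 18)
= -11 + 272 + 0 = 261

No, not collinear (determinant = 261)


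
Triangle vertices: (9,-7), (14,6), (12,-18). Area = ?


9*(6+ 18) = 216
14*(-18+ 7) = -154
12*(-7-6) = -156
sum = -94
Area = |-94|/2 = 47.0000

47.0000 sq units


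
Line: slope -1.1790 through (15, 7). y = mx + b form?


y - 7 = -1.1790(x - 15)
y = -1.1790x + 7 + 1.1790*15
y = -1.1790x + 24.6850

y = -1.1790x + 24.6850


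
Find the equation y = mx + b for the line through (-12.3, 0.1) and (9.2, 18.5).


m = (18.4)/(21.5) = 0.8558
b = y1 - m*x1 = 0.1 - (18.4*(-12.3))/(21.5) = 0.1 + 10.5265 = 10.6265

y = 0.8558x + 10.6265


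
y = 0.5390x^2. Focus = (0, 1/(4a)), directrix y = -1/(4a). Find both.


a = 0.5390
1/(4a) = 0.4638
Focus = (0, 0.4638)
Directrix: y = -0.4638

Focus = (0, 0.4638), Directrix: y = -0.4638


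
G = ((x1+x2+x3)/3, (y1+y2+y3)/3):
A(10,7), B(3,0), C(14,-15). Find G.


Gx = (10+3+14)/3 = 27/3 = 9.0000
Gy = (7+0- 15)/3 = -8/3 = -2.6667

G = (9.0000, -2.6667)


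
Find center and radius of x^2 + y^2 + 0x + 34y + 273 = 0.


h = -D/2 = 0/2 = 0
k = -E/2 = -34/2 = -17
r^2 = h^2 + k^2 - F = 0 + 289 - 273 = 16
r = 4

Center (0, -17), radius = 4


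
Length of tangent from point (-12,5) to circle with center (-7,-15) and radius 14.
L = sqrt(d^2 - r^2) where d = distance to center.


d = sqrt((-12+ 7)^2 + (5+ 15)^2) = sqrt(25+400) = 20.6155
L = sqrt(425.0000 - 196) = sqrt(229.0000) = 15.1327

15.1327


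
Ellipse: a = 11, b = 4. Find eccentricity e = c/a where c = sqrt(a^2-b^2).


c = sqrt(121-16) = sqrt(105) = 10.2470
e = c/a = sqrt(105)/11 = 0.9315

e = 0.9315


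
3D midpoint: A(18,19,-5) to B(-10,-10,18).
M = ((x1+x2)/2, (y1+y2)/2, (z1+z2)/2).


Mx = (18- 10)/2 = 4.0000
My = (19- 10)/2 = 4.5000
Mz = (-5+18)/2 = 6.5000

M = (4.0000, 4.5000, 6.5000)


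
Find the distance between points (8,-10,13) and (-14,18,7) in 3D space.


dx=-22, dy=28, dz=-6
d = sqrt(484+784+36) = sqrt(1304) = 36.1109

36.1109


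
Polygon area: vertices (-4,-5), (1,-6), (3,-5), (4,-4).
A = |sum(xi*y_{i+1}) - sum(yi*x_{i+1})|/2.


sum(xi*y_{i+1}) = -4*(-6) + 1*(-5) + 3*(-4) + 4*(-5) = -13
sum(yi*x_{i+1}) = -5*1 - 6*3 - 5*4 - 4*(-4) = -27
Area = |-13 + 27|/2 = 14/2 = 7.0000

7.0000 sq units


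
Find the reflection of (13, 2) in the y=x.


Reflection rule for y=x: (y, x)
(13, 2) -> (2, 13)

(2, 13)


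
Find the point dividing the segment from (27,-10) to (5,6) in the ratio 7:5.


Px = (7*5 + 5*27)/12 = 170/12 = 14.1667
Py = (7*6 + 5*(-10))/12 = -8/12 = -0.6667

P = (14.1667, -0.6667)


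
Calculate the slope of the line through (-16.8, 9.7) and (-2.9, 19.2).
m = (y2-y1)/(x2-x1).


dy = 19.2 - 9.7 = 9.5
dx = -2.9 + 16.8 = 13.9
m = 9.5/13.9 = 0.6835

m = 0.6835


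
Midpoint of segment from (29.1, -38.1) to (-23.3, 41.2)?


Mx = (29.1 - 23.3)/2 = 5.8/2 = 2.9000
My = (-38.1 + 41.2)/2 = 3.1/2 = 1.5500

(2.9000, 1.5500)


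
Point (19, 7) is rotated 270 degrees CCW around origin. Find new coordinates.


cos(270) = 0, sin(270) = -1
x' = 19*0 - 7*(-1) = 7
y' = 19*(-1) + 7*0 = -19

(7, -19)


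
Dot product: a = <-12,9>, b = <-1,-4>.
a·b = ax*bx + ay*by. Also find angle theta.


a·b = -12*(-1) + 9*(-4) = 12 - 36 = -24
|a| = sqrt(144+81) = 15.0000
|b| = sqrt(1+16) = 4.1231
cos(theta) = -24/(sqrt(225)*sqrt(17)) = -24/sqrt(3825) = -0.388057
theta = arccos(-24/sqrt(3825)) = 112.8337 degrees

a·b = -24, theta = 112.8337 deg


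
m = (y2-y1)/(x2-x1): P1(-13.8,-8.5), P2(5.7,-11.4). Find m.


dy = -11.4 + 8.5 = -2.9
dx = 5.7 + 13.8 = 19.5
m = -2.9/19.5 = -0.1487

m = -0.1487


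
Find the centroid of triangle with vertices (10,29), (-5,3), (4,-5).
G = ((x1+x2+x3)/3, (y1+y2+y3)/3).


Gx = (10- 5+4)/3 = 9/3 = 3.0000
Gy = (29+3- 5)/3 = 27/3 = 9.0000

G = (3.0000, 9.0000)


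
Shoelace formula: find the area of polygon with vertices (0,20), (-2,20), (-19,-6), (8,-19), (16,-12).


sum(xi*y_{i+1}) = 0*20 - 2*(-6) - 19*(-19) + 8*(-12) + 16*20 = 597
sum(yi*x_{i+1}) = 20*(-2) + 20*(-19) - 6*8 - 19*16 - 12*0 = -772
Area = |597 + 772|/2 = 1369/2 = 684.5000

684.5000 sq units


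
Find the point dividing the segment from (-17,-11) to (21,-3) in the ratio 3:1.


Px = (3*21 + 1*(-17))/4 = 46/4 = 11.5000
Py = (3*(-3) + 1*(-11))/4 = -20/4 = -5.0000

P = (11.5000, -5.0000)


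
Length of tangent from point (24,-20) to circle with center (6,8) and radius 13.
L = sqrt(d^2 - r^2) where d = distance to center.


d = sqrt((24-6)^2 + (-20-8)^2) = sqrt(324+784) = 33.2866
L = sqrt(1108.0000 - 169) = sqrt(939.0000) = 30.6431

30.6431


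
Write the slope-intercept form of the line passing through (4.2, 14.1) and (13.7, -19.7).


m = (-33.8)/(9.5) = -3.5579
b = y1 - m*x1 = 14.1 - (-33.8*4.2)/(9.5) = 14.1 + 14.9432 = 29.0432

y = -3.5579x + 29.0432


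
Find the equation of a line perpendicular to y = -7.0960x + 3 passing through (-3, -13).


Perpendicular slope = -1/m1 = -1/(-7.0960) = 0.1409
b2 = y0 - m2*x0 = -13 - 3/(-7.0960) = -13 + 0.4228 = -12.5772

y = 0.1409x - 12.5772


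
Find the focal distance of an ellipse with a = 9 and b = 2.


c^2 = 9^2 - 2^2 = 81 - 4 = 77
c = sqrt(77) = 8.7750

c = 8.7750


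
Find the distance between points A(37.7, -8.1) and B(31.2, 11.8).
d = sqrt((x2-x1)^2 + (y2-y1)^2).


dx = 31.2 - 37.7 = -6.5
dy = 11.8 + 8.1 = 19.9
d = sqrt(42.25 + 396.01) = sqrt(438.26) = 20.9347

20.9347


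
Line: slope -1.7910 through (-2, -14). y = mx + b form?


y + 14 = -1.7910(x + 2)
y = -1.7910x - 14 + 1.7910*(-2)
y = -1.7910x - 17.5820

y = -1.7910x - 17.5820


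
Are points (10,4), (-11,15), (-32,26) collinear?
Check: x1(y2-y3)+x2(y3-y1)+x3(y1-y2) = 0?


10*(15-26) - 11*(26-4) - 32*(4-15)
= -110 - 242 + 352 = 0

Yes, collinear (determinant = 0)


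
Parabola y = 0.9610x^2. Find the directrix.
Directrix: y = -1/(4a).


a = 0.9610
1/(4a) = 0.2601
directrix: y = -0.2601 = -0.2601

y = -0.2601


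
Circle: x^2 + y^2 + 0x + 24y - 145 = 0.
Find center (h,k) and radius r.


h = -D/2 = 0/2 = 0
k = -E/2 = -24/2 = -12
r^2 = h^2 + k^2 - F = 0 + 144 + 145 = 289
r = 17

Center (0, -12), radius = 17


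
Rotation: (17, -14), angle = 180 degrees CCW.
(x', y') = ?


cos(180) = -1, sin(180) = 0
x' = 17*(-1) + 14*0 = -17
y' = 17*0 - 14*(-1) = 14

(-17, 14)


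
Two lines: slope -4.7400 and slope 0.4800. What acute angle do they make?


m1-m2 = -5.22
1+m1*m2 = -1.2752
tan(theta) = |-5.22/(-1.2752)| = 4.093476
theta = arctan(|-5.22/(-1.2752)|) = 76.2720 degrees (acute angle)

76.2720 degrees


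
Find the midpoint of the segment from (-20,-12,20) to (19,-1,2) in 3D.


Mx = (-20+19)/2 = -0.5000
My = (-12- 1)/2 = -6.5000
Mz = (20+2)/2 = 11.0000

M = (-0.5000, -6.5000, 11.0000)


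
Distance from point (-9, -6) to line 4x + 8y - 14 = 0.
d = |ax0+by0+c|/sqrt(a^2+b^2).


|4*(-9) + 8*(-6) - 14| = |-98| = 98
sqrt(16 + 64) = sqrt(80) = 8.9443
d = 98/sqrt(80) = 10.9567

10.9567


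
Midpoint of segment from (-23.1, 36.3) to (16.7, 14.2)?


Mx = (-23.1 + 16.7)/2 = -6.4/2 = -3.2000
My = (36.3 + 14.2)/2 = 50.5/2 = 25.2500

(-3.2000, 25.2500)


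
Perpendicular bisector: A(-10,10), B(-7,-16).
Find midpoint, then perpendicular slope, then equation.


Midpoint = (-8.5, -3)
Slope of AB = dy/dx = -26/3 = -8.6667
Perp slope = -dx/dy = 3/26 = 0.1154
b = My - (perp slope)*Mx = -3 + (3*(-8.5))/(-26) = -3 + 0.9808 = -2.0192

y = 0.1154x - 2.0192


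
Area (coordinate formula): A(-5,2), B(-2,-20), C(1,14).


-5*(-20-14) = 170
-2*(14-2) = -24
1*(2+ 20) = 22
sum = 168
Area = |168|/2 = 84.0000

84.0000 sq units


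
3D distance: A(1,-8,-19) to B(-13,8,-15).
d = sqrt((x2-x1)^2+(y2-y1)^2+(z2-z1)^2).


dx=-14, dy=16, dz=4
d = sqrt(196+256+16) = sqrt(468) = 21.6333

21.6333


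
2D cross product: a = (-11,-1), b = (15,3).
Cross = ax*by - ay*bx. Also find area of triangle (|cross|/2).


cross = -11*3 + 1*15 = -33 + 15 = -18
Triangle area = |-18|/2 = 18/2 = 9.0000

cross = -18, triangle area = 9.0000


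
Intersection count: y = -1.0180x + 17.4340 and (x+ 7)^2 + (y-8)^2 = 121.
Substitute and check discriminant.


Substitute y = -1.0180x + 17.4340: (x+ 7)^2 + (-1.0180x+17.4340-8)^2 = 121
Expand to Ax^2 + Bx + C = 0, where b-k = 9.434
A = 1+m^2 = 2.036324
B = 2(m(b-k) - h) = 2(-1.0180*9.434 + 7) = -5.207624
C = h^2 + (b-k)^2 - r^2 = 49 + 89.000356 - 121 = 17.000356
disc = B^2-4AC = 27.1193 - 138.4729 = -111.3536
disc < 0

0 intersection points


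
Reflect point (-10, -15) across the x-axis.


Reflection rule for x-axis: (x, -y)
(-10, -15) -> (-10, 15)

(-10, 15)


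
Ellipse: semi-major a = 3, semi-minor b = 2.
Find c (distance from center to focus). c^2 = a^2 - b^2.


c^2 = 3^2 - 2^2 = 9 - 4 = 5
c = sqrt(5) = 2.2361

c = 2.2361


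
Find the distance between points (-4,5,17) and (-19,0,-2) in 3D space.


dx=-15, dy=-5, dz=-19
d = sqrt(225+25+361) = sqrt(611) = 24.7184

24.7184


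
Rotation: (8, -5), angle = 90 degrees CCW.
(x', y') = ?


cos(90) = 0, sin(90) = 1
x' = 8*0 + 5*1 = 5
y' = 8*1 - 5*0 = 8

(5, 8)


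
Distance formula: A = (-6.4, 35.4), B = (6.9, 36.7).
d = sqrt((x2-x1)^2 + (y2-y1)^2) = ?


dx = 6.9 + 6.4 = 13.3
dy = 36.7 - 35.4 = 1.3
d = sqrt(176.89 + 1.69) = sqrt(178.58) = 13.3634

13.3634


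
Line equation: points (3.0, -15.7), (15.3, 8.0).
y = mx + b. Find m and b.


m = (23.7)/(12.3) = 1.9268
b = y1 - m*x1 = -15.7 - (23.7*3.0)/(12.3) = -15.7 - 5.7805 = -21.4805

y = 1.9268x - 21.4805


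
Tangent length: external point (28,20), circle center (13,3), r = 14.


d = sqrt((28-13)^2 + (20-3)^2) = sqrt(225+289) = 22.6716
L = sqrt(514.0000 - 196) = sqrt(318.0000) = 17.8326

17.8326


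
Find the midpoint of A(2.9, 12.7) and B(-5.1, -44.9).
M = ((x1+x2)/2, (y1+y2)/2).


Mx = (2.9 - 5.1)/2 = -2.2/2 = -1.1000
My = (12.7 - 44.9)/2 = -32.2/2 = -16.1000

(-1.1000, -16.1000)


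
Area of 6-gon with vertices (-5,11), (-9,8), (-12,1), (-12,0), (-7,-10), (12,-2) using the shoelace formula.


sum(xi*y_{i+1}) = -5*8 - 9*1 - 12*0 - 12*(-10) - 7*(-2) + 12*11 = 217
sum(yi*x_{i+1}) = 11*(-9) + 8*(-12) + 1*(-12) + 0*(-7) - 10*12 - 2*(-5) = -317
Area = |217 + 317|/2 = 534/2 = 267.0000

267.0000 sq units


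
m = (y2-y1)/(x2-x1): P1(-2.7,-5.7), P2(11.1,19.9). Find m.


dy = 19.9 + 5.7 = 25.6
dx = 11.1 + 2.7 = 13.8
m = 25.6/13.8 = 1.8551

m = 1.8551


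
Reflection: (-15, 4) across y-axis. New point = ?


Reflection rule for y-axis: (-x, y)
(-15, 4) -> (15, 4)

(15, 4)


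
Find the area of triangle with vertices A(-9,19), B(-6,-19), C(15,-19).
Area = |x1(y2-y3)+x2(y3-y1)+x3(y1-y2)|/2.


-9*(-19+ 19) = 0
-6*(-19-19) = 228
15*(19+ 19) = 570
sum = 798
Area = |798|/2 = 399.0000

399.0000 sq units


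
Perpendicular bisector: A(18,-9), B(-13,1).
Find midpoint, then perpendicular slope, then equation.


Midpoint = (2.5, -4)
Slope of AB = dy/dx = 10/(-31) = -0.3226
Perp slope = -dx/dy = 31/10 = 3.1000
b = My - (perp slope)*Mx = -4 + (-31*2.5)/10 = -4 - 7.7500 = -11.7500

y = 3.1000x - 11.7500


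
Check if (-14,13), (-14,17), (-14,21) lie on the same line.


-14*(17-21) - 14*(21-13) - 14*(13-17)
= 56 - 112 + 56 = 0

Yes, collinear (determinant = 0)


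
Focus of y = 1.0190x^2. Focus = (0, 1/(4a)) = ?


a = 1.0190
4a = 4.0760
focus = (0, 1/4.0760) = (0, 0.2453)

Focus = (0, 0.2453)


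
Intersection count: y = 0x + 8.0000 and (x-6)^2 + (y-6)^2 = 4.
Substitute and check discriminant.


Substitute y = 0x + 8.0000: (x-6)^2 + (0x+8.0000-6)^2 = 4
Expand to Ax^2 + Bx + C = 0, where b-k = 2
A = 1+m^2 = 1
B = 2(m(b-k) - h) = 2(0*2 - 6) = -12
C = h^2 + (b-k)^2 - r^2 = 36 + 4 - 4 = 36
disc = B^2-4AC = 144.0000 - 144.0000 = 0
disc = 0

1 intersection point (tangent)


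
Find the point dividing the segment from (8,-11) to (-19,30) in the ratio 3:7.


Px = (3*(-19) + 7*8)/10 = -1/10 = -0.1000
Py = (3*30 + 7*(-11))/10 = 13/10 = 1.3000

P = (-0.1000, 1.3000)


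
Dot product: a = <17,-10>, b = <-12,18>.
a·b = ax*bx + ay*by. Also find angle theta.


a·b = 17*(-12) - 10*18 = -204 - 180 = -384
|a| = sqrt(289+100) = 19.7231
|b| = sqrt(144+324) = 21.6333
cos(theta) = -384/(sqrt(389)*sqrt(468)) = -384/sqrt(182052) = -0.899981
theta = arccos(-384/sqrt(182052)) = 154.1556 degrees

a·b = -384, theta = 154.1556 deg


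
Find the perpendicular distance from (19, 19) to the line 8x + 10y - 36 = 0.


|8*19 + 10*19 - 36| = |306| = 306
sqrt(64 + 100) = sqrt(164) = 12.8062
d = 306/sqrt(164) = 23.8946

23.8946


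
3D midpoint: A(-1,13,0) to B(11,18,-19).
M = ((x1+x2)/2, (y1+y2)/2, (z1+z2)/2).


Mx = (-1+11)/2 = 5.0000
My = (13+18)/2 = 15.5000
Mz = (0- 19)/2 = -9.5000

M = (5.0000, 15.5000, -9.5000)


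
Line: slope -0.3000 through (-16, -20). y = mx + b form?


y + 20 = -0.3000(x + 16)
y = -0.3000x - 20 + 0.3000*(-16)
y = -0.3000x - 24.8000

y = -0.3000x - 24.8000


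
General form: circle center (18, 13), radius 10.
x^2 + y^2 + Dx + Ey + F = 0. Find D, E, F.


(x-18)^2 + (y-13)^2 = 10^2
D = -2h = -36, E = -2k = -26
F = h^2+k^2-r^2 = 324+169-100 = 393

D = -36, E = -26, F = 393


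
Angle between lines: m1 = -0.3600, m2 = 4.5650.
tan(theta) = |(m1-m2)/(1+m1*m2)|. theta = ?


m1-m2 = -4.925
1+m1*m2 = -0.6434
tan(theta) = |-4.925/(-0.6434)| = 7.654647
theta = arctan(|-4.925/(-0.6434)|) = 82.5571 degrees (acute angle)

82.5571 degrees


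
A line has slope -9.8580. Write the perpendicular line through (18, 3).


Perpendicular slope = -1/m1 = -1/(-9.8580) = 0.1014
b2 = y0 - m2*x0 = 3 + 18/(-9.8580) = 3 - 1.8259 = 1.1741

y = 0.1014x + 1.1741


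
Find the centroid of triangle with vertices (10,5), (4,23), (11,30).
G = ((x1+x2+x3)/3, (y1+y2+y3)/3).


Gx = (10+4+11)/3 = 25/3 = 8.3333
Gy = (5+23+30)/3 = 58/3 = 19.3333

G = (8.3333, 19.3333)


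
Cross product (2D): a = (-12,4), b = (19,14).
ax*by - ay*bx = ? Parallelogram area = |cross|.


cross = -12*14 - 4*19 = -168 - 76 = -244
Parallelogram area = |-244| = 244

cross = -244, parallelogram area = 244


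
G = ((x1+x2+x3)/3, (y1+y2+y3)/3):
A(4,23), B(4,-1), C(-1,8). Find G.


Gx = (4+4- 1)/3 = 7/3 = 2.3333
Gy = (23- 1+8)/3 = 30/3 = 10.0000

G = (2.3333, 10.0000)


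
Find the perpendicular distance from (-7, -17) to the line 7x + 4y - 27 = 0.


|7*(-7) + 4*(-17) - 27| = |-144| = 144
sqrt(49 + 16) = sqrt(65) = 8.0623
d = 144/sqrt(65) = 17.8610

17.8610


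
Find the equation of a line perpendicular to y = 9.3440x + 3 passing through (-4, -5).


Perpendicular slope = -1/m1 = -1/9.3440 = -0.1070
b2 = y0 - m2*x0 = -5 - 4/9.3440 = -5 - 0.4281 = -5.4281

y = -0.1070x - 5.4281


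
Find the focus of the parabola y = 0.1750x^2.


a = 0.1750
4a = 0.7000
focus = (0, 1/0.7000) = (0, 1.4286)

Focus = (0, 1.4286)


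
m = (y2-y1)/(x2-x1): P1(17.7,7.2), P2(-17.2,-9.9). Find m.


dy = -9.9 - 7.2 = -17.1
dx = -17.2 - 17.7 = -34.9
m = -17.1/(-34.9) = 0.4900

m = 0.4900


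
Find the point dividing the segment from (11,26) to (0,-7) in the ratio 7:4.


Px = (7*0 + 4*11)/11 = 44/11 = 4.0000
Py = (7*(-7) + 4*26)/11 = 55/11 = 5.0000

P = (4.0000, 5.0000)


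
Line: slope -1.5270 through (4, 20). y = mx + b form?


y - 20 = -1.5270(x - 4)
y = -1.5270x + 20 + 1.5270*4
y = -1.5270x + 26.1080

y = -1.5270x + 26.1080


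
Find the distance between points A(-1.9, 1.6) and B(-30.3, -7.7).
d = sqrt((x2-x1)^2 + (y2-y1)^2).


dx = -30.3 + 1.9 = -28.4
dy = -7.7 - 1.6 = -9.3
d = sqrt(806.56 + 86.49) = sqrt(893.05) = 29.8839

29.8839


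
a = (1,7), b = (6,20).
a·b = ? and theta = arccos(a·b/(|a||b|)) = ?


a·b = 1*6 + 7*20 = 6 + 140 = 146
|a| = sqrt(1+49) = 7.0711
|b| = sqrt(36+400) = 20.8806
cos(theta) = 146/(sqrt(50)*sqrt(436)) = 146/sqrt(21800) = 0.988837
theta = arccos(146/sqrt(21800)) = 8.5691 degrees

a·b = 146, theta = 8.5691 deg


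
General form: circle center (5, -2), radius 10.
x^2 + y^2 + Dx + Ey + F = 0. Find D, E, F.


(x-5)^2 + (y+ 2)^2 = 10^2
D = -2h = -10, E = -2k = 4
F = h^2+k^2-r^2 = 25+4-100 = -71

D = -10, E = 4, F = -71


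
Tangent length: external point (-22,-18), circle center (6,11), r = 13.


d = sqrt((-22-6)^2 + (-18-11)^2) = sqrt(784+841) = 40.3113
L = sqrt(1625.0000 - 169) = sqrt(1456.0000) = 38.1576

38.1576


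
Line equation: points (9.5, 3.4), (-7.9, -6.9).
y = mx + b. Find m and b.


m = (-10.3)/(-17.4) = 0.5920
b = y1 - m*x1 = 3.4 - (-10.3*9.5)/(-17.4) = 3.4 - 5.6236 = -2.2236

y = 0.5920x - 2.2236


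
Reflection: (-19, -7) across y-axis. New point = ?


Reflection rule for y-axis: (-x, y)
(-19, -7) -> (19, -7)

(19, -7)


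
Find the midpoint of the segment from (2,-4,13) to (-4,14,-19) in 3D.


Mx = (2- 4)/2 = -1.0000
My = (-4+14)/2 = 5.0000
Mz = (13- 19)/2 = -3.0000

M = (-1.0000, 5.0000, -3.0000)


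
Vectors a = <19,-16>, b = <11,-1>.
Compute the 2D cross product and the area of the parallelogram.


cross = 19*(-1) + 16*11 = -19 + 176 = 157
Parallelogram area = |157| = 157

cross = 157, parallelogram area = 157


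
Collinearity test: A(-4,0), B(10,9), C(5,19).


-4*(9-19) + 10*(19-0) + 5*(0-9)
= 40 + 190 - 45 = 185

No, not collinear (determinant = 185)


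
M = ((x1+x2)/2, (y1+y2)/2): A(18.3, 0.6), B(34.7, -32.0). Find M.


Mx = (18.3 + 34.7)/2 = 53.0/2 = 26.5000
My = (0.6 - 32.0)/2 = -31.4/2 = -15.7000

(26.5000, -15.7000)


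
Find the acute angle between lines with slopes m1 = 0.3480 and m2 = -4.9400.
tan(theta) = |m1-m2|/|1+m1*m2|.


m1-m2 = 5.288
1+m1*m2 = -0.71912
tan(theta) = |5.288/(-0.71912)| = 7.353432
theta = arctan(|5.288/(-0.71912)|) = 82.2558 degrees (acute angle)

82.2558 degrees


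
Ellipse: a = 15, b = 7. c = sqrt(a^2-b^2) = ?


c^2 = 15^2 - 7^2 = 225 - 49 = 176
c = sqrt(176) = 13.2665

c = 13.2665


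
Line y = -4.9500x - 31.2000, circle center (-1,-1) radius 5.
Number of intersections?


Substitute y = -4.9500x - 31.2000: (x+ 1)^2 + (-4.9500x- 31.2000+ 1)^2 = 25
Expand to Ax^2 + Bx + C = 0, where b-k = -30.2
A = 1+m^2 = 25.5025
B = 2(m(b-k) - h) = 2(-4.9500*(-30.2) + 1) = 300.98
C = h^2 + (b-k)^2 - r^2 = 1 + 912.04 - 25 = 888.04
disc = B^2-4AC = 90588.9604 - 90588.9604 = 0
disc = 0

1 intersection point (tangent)


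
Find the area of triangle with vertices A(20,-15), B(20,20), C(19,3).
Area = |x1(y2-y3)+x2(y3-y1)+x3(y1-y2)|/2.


20*(20-3) = 340
20*(3+ 15) = 360
19*(-15-20) = -665
sum = 35
Area = |35|/2 = 17.5000

17.5000 sq units


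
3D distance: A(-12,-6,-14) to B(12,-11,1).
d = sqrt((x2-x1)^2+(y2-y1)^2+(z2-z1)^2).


dx=24, dy=-5, dz=15
d = sqrt(576+25+225) = sqrt(826) = 28.7402

28.7402


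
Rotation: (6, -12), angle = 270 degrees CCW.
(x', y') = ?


cos(270) = 0, sin(270) = -1
x' = 6*0 + 12*(-1) = -12
y' = 6*(-1) - 12*0 = -6

(-12, -6)


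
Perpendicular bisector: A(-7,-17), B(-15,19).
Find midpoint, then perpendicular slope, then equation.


Midpoint = (-11, 1)
Slope of AB = dy/dx = 36/(-8) = -4.5000
Perp slope = -dx/dy = 8/36 = 0.2222
b = My - (perp slope)*Mx = 1 + (-8*(-11))/36 = 1 + 2.4444 = 3.4444

y = 0.2222x + 3.4444


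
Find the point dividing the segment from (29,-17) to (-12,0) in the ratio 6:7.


Px = (6*(-12) + 7*29)/13 = 131/13 = 10.0769
Py = (6*0 + 7*(-17))/13 = -119/13 = -9.1538

P = (10.0769, -9.1538)


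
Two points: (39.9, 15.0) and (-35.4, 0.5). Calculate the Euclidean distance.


dx = -35.4 - 39.9 = -75.3
dy = 0.5 - 15.0 = -14.5
d = sqrt(5670.09 + 210.25) = sqrt(5880.34) = 76.6834

76.6834


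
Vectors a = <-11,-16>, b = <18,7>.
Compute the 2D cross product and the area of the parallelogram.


cross = -11*7 + 16*18 = -77 + 288 = 211
Parallelogram area = |211| = 211

cross = 211, parallelogram area = 211


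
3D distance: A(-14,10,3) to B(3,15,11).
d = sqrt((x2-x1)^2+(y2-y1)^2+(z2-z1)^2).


dx=17, dy=5, dz=8
d = sqrt(289+25+64) = sqrt(378) = 19.4422

19.4422


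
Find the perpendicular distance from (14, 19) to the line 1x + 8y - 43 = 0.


|1*14 + 8*19 - 43| = |123| = 123
sqrt(1 + 64) = sqrt(65) = 8.0623
d = 123/sqrt(65) = 15.2563

15.2563


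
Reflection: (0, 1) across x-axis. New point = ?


Reflection rule for x-axis: (x, -y)
(0, 1) -> (0, -1)

(0, -1)


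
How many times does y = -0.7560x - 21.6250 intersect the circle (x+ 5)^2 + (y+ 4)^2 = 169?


Substitute y = -0.7560x - 21.6250: (x+ 5)^2 + (-0.7560x- 21.6250+ 4)^2 = 169
Expand to Ax^2 + Bx + C = 0, where b-k = -17.625
A = 1+m^2 = 1.571536
B = 2(m(b-k) - h) = 2(-0.7560*(-17.625) + 5) = 36.649
C = h^2 + (b-k)^2 - r^2 = 25 + 310.640625 - 169 = 166.640625
disc = B^2-4AC = 1343.1492 - 1047.5270 = 295.6222
disc > 0

2 intersection points


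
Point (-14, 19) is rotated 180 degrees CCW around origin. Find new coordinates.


cos(180) = -1, sin(180) = 0
x' = -14*(-1) - 19*0 = 14
y' = -14*0 + 19*(-1) = -19

(14, -19)


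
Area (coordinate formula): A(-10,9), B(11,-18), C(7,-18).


-10*(-18+ 18) = 0
11*(-18-9) = -297
7*(9+ 18) = 189
sum = -108
Area = |-108|/2 = 54.0000

54.0000 sq units


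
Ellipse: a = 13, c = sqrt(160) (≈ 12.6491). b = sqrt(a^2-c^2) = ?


b^2 = 13^2 - (sqrt(160))^2 = 169 - 160 = 9
b = sqrt(9) = 3

b = 3


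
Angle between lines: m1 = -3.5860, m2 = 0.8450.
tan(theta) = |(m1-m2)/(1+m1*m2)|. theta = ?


m1-m2 = -4.431
1+m1*m2 = -2.03017
tan(theta) = |-4.431/(-2.03017)| = 2.182576
theta = arctan(|-4.431/(-2.03017)|) = 65.3840 degrees (acute angle)

65.3840 degrees
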